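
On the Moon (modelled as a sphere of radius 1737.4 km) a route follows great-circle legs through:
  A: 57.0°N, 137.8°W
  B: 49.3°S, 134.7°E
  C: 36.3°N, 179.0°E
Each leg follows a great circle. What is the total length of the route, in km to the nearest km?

6747 km

Leg A→B: central angle 2.2400 rad, distance 3891.7 km.
Leg B→C: central angle 1.6436 rad, distance 2855.5 km.
Total: 3891.7 + 2855.5 ≈ 6747 km.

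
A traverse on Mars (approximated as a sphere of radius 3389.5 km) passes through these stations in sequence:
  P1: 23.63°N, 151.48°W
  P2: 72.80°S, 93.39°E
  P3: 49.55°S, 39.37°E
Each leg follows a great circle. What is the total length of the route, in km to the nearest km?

9037 km

Leg P1→P2: central angle 2.0920 rad, distance 7090.9 km.
Leg P2→P3: central angle 0.5742 rad, distance 1946.1 km.
Total: 7090.9 + 1946.1 ≈ 9037 km.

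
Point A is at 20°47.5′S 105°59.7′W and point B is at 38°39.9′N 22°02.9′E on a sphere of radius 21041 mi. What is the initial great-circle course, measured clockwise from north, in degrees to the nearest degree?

Δλ = 128.043° = 2.2348 rad.
y = sin Δλ · cos φ₂ = (0.7875)(0.7808) = 0.6149
x = cos φ₁ sin φ₂ − sin φ₁ cos φ₂ cos Δλ = (0.9349)(0.6248) − (-0.3550)(0.7808)(-0.6163) = 0.4133
θ = atan2(y, x) = 56.10°, so the bearing is 56°.

56°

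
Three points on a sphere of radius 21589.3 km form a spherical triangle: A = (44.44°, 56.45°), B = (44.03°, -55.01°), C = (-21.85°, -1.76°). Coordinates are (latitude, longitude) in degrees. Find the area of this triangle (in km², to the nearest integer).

515752695 km²

Side lengths (central angles): a = 1.4297, b = 1.4822, c = 1.2673 rad; semiperimeter s = 2.0896.
By l'Huilier's theorem, tan(E/4) = √[tan(s/2) tan((s−a)/2) tan((s−b)/2) tan((s−c)/2)], giving spherical excess E = 1.1065 rad.
Area = E·R² = 1.1065 × (21589.3)² ≈ 515752695 km².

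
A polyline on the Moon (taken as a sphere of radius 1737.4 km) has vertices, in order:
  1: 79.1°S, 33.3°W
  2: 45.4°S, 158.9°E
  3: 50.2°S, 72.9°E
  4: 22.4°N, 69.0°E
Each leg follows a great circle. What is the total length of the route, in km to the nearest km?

Leg 1→2: central angle 0.9650 rad, distance 1676.6 km.
Leg 2→3: central angle 0.9540 rad, distance 1657.6 km.
Leg 3→4: central angle 1.2685 rad, distance 2204.0 km.
Total: 1676.6 + 1657.6 + 2204.0 ≈ 5538 km.

5538 km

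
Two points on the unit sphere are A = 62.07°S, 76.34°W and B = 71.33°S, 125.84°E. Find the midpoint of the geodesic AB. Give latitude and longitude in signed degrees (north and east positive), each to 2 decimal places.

-83.45°, -111.44°

The central angle between A and B is δ = 0.7979 rad.
With f = 0.5, the slerp weights are sin((1−f)δ)/sin δ = 0.5426 and sin(fδ)/sin δ = 0.5426.
Weighted sum of the unit vectors: (0.5426)·(0.1106,-0.4551,-0.8835) + (0.5426)·(-0.1874,0.2595,-0.9474) = (-0.0417, -0.1062, -0.9935).
Converting back: φ = atan2(z, √(x²+y²)) = -83.45°, λ = atan2(y, x) = -111.44°.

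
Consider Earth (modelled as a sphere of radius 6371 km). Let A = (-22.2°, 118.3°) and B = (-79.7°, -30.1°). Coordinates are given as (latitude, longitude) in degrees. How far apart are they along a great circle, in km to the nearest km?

With latitudes φ₁ = -22.200°, φ₂ = -79.700° and longitude difference Δλ = -148.400°:
Haversine: a = sin²(Δφ/2) + cos φ₁ cos φ₂ sin²(Δλ/2) = 0.2314 + (0.9259)(0.1788)(0.9259) = 0.38462.
Central angle c = 2·arcsin(√a) = 1.33795 rad.
Distance = R·c = 6371 × 1.3379 ≈ 8524 km.

8524 km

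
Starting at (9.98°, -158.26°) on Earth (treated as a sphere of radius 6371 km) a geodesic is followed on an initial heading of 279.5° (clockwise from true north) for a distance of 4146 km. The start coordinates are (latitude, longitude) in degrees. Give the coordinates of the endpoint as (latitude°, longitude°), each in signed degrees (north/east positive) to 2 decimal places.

13.67°, 163.79°

Angular distance δ = d/R = 4146/6371 = 0.65076 rad; initial bearing θ = 4.8782 rad.
sin φ₂ = sin φ₁ cos δ + cos φ₁ sin δ cos θ = (0.1733)(0.7956) + (0.9849)(0.6058)(0.1650) = 0.2364, so φ₂ = 13.67°.
Δλ = atan2(sin θ sin δ cos φ₁, cos δ − sin φ₁ sin φ₂) = atan2(-0.5884, 0.7547) = -37.945°.
λ₂ = -158.260° − 37.945° = -196.21° → 163.79° after wrapping to (−180°, 180°].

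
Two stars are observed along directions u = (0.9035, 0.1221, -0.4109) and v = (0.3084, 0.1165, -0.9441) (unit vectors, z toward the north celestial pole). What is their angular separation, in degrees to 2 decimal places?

u·v = 0.6808; |u| = 1.0000, |v| = 1.0000.
cos θ = (u·v)/(|u||v|) = 0.6808, so θ = 47.10°.

47.10°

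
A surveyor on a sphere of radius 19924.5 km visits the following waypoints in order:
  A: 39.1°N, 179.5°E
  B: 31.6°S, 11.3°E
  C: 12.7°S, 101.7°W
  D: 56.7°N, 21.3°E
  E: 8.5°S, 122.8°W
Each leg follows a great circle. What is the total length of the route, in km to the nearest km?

178251 km

Leg A→B: central angle 2.9290 rad, distance 58357.9 km.
Leg B→C: central angle 1.7818 rad, distance 35501.8 km.
Leg C→D: central angle 2.0663 rad, distance 41169.5 km.
Leg D→E: central angle 2.1693 rad, distance 43221.7 km.
Total: 58357.9 + 35501.8 + 41169.5 + 43221.7 ≈ 178251 km.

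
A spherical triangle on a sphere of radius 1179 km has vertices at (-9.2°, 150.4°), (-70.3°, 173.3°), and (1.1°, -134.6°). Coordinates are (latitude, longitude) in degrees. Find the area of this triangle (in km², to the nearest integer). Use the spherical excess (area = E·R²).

1179484 km²

Side lengths (central angles): a = 1.3807, b = 1.3157, c = 1.0961 rad; semiperimeter s = 1.8962.
By l'Huilier's theorem, tan(E/4) = √[tan(s/2) tan((s−a)/2) tan((s−b)/2) tan((s−c)/2)], giving spherical excess E = 0.8485 rad.
Area = E·R² = 0.8485 × (1179)² ≈ 1179484 km².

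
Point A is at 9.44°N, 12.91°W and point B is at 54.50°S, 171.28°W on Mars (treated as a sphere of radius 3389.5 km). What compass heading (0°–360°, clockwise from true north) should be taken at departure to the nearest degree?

With φ₁ = 0.1648, φ₂ = -0.9512, Δλ = -2.7641 rad, the forward-azimuth formula gives
θ = atan2( sin Δλ cos φ₂ , cos φ₁ sin φ₂ − sin φ₁ cos φ₂ cos Δλ ) = atan2(-0.2141, -0.7146) = -163.32°.
Adding 360° brings this into [0°, 360°): 197°.

197°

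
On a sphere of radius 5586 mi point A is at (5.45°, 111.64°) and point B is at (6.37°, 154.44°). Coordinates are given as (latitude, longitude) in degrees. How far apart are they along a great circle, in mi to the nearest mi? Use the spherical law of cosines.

In radians: φ₁ = 0.0951, φ₂ = 0.1112, Δλ = 42.800° = 0.7470 rad.
cos c = sin φ₁ sin φ₂ + cos φ₁ cos φ₂ cos Δλ = (0.0950)(0.1109) + (0.9955)(0.9938)(0.7337) = 0.73644,
so c = arccos(0.73644) = 0.74300 rad.
Distance = R·c = 5586 × 0.7430 ≈ 4150 mi.

4150 mi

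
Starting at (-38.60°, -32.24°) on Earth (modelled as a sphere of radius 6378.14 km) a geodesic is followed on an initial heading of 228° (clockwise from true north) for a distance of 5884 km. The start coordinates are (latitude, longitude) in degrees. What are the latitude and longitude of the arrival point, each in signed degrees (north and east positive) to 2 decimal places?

-52.52°, -109.02°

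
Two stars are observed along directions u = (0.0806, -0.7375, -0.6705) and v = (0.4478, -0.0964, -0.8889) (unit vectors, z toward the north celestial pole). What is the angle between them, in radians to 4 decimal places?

u·v = 0.7032; |u| = 1.0000, |v| = 1.0000.
cos θ = (u·v)/(|u||v|) = 0.7032, so θ = 0.7909 rad.

0.7909 rad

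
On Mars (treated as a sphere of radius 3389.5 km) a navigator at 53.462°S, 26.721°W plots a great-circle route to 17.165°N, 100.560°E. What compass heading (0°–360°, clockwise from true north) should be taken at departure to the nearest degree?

With φ₁ = -0.9331, φ₂ = 0.2996, Δλ = 2.2215 rad, the forward-azimuth formula gives
θ = atan2( sin Δλ cos φ₂ , cos φ₁ sin φ₂ − sin φ₁ cos φ₂ cos Δλ ) = atan2(0.7602, -0.2893) = 110.83°.
So the initial bearing is 111°.

111°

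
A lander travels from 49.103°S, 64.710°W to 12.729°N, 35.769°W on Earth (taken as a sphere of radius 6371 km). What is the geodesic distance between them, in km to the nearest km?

Let φ₁ = -0.8570 rad, φ₂ = 0.2222 rad, and Δλ = 0.5051 rad.
Haversine: a = sin²(Δφ/2) + cos φ₁ cos φ₂ sin²(Δλ/2) = 0.2640 + (0.6547)(0.9754)(0.0624) = 0.30385.
Central angle c = 2·arcsin(√a) = 1.16766 rad.
Distance = R·c = 6371 × 1.1677 ≈ 7439 km.

7439 km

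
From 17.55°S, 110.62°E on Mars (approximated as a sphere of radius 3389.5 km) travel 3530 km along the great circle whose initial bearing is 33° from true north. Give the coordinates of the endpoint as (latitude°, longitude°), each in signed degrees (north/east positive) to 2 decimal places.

Angular distance δ = d/R = 3530/3389.5 = 1.04145 rad; initial bearing θ = 0.5760 rad.
sin φ₂ = sin φ₁ cos δ + cos φ₁ sin δ cos θ = (-0.3015)(0.5050) + (0.9535)(0.8631)(0.8387) = 0.5379, so φ₂ = 32.54°.
Δλ = atan2(sin θ sin δ cos φ₁, cos δ − sin φ₁ sin φ₂) = atan2(0.4482, 0.6672) = 33.894°.
λ₂ = 110.620° + 33.894° = 144.51°.

32.54°, 144.51°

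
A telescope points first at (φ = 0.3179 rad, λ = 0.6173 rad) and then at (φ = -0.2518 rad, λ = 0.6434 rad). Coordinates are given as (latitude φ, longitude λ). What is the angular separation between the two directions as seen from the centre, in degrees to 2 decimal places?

With latitudes φ₁ = 18.214°, φ₂ = -14.427° and longitude difference Δλ = 1.495°:
Haversine: a = sin²(Δφ/2) + cos φ₁ cos φ₂ sin²(Δλ/2) = 0.0790 + (0.9499)(0.9685)(0.0002) = 0.07913.
Central angle c = 2·arcsin(√a) = 0.57028 rad.
So the angular separation is 32.67°.

32.67°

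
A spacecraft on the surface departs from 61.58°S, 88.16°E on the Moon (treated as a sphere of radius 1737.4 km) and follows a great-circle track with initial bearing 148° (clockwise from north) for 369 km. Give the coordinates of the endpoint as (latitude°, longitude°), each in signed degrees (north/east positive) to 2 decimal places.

-70.87°, 108.09°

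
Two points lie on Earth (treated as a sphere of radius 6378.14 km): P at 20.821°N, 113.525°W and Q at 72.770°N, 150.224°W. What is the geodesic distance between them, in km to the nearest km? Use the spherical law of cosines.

6216 km

Let φ₁ = 0.3634 rad, φ₂ = 1.2701 rad, and Δλ = -0.6405 rad.
cos c = sin φ₁ sin φ₂ + cos φ₁ cos φ₂ cos Δλ = (0.3554)(0.9551) + (0.9347)(0.2962)(0.8018) = 0.56148,
so c = arccos(0.56148) = 0.97462 rad.
Distance = R·c = 6378.14 × 0.9746 ≈ 6216 km.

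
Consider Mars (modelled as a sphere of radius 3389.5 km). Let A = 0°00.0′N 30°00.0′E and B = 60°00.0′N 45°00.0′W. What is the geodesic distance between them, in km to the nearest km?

4884 km

Let φ₁ = 0.0000 rad, φ₂ = 1.0472 rad, and Δλ = -1.3090 rad.
cos c = sin φ₁ sin φ₂ + cos φ₁ cos φ₂ cos Δλ = (0.0000)(0.8660) + (1.0000)(0.5000)(0.2588) = 0.12941,
so c = arccos(0.12941) = 1.44102 rad.
Distance = R·c = 3389.5 × 1.4410 ≈ 4884 km.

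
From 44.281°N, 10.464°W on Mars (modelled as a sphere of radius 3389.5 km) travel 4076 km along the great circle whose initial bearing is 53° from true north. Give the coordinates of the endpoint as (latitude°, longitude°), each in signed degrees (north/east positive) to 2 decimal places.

40.79°, 89.75°

Angular distance δ = d/R = 4076/3389.5 = 1.20254 rad; initial bearing θ = 0.9250 rad.
sin φ₂ = sin φ₁ cos δ + cos φ₁ sin δ cos θ = (0.6982)(0.3600) + (0.7159)(0.9330)(0.6018) = 0.6533, so φ₂ = 40.79°.
Δλ = atan2(sin θ sin δ cos φ₁, cos δ − sin φ₁ sin φ₂) = atan2(0.5334, -0.0961) = 100.216°.
λ₂ = -10.464° + 100.216° = 89.75°.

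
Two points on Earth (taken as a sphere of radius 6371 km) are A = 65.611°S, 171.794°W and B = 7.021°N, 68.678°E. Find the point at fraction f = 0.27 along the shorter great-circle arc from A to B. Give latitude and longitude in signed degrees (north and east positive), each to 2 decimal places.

Central angle δ = 1.8895 rad. Interpolating on the sphere with fraction f = 0.27:
P = [sin((1−f)δ)·A + sin(fδ)·B] / sin δ = 1.0338·A + 0.5142·B in Cartesian coordinates,
giving P = (-0.2369, 0.4145, -0.8787), i.e. latitude -61.48°, longitude 119.75°.

-61.48°, 119.75°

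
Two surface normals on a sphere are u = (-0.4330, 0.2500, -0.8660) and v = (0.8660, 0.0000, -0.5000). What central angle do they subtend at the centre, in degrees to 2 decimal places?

86.67°

u·v = 0.0580; |u| = 1.0000, |v| = 1.0000.
cos θ = (u·v)/(|u||v|) = 0.0580, so θ = 86.67°.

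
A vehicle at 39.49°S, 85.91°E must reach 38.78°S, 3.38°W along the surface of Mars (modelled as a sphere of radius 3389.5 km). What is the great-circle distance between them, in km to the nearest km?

3908 km

With latitudes φ₁ = -39.490°, φ₂ = -38.780° and longitude difference Δλ = -89.290°:
cos c = sin φ₁ sin φ₂ + cos φ₁ cos φ₂ cos Δλ = (-0.6359)(-0.6263) + (0.7717)(0.7796)(0.0124) = 0.40577,
so c = arccos(0.40577) = 1.15298 rad.
Distance = R·c = 3389.5 × 1.1530 ≈ 3908 km.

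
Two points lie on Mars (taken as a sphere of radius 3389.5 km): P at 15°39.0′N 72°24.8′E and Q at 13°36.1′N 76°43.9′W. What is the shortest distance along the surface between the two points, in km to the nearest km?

8148 km

With latitudes φ₁ = 15.650°, φ₂ = 13.602° and longitude difference Δλ = -149.145°:
cos c = sin φ₁ sin φ₂ + cos φ₁ cos φ₂ cos Δλ = (0.2698)(0.2352) + (0.9629)(0.9720)(-0.8585) = -0.74002,
so c = arccos(-0.74002) = 2.40389 rad.
Distance = R·c = 3389.5 × 2.4039 ≈ 8148 km.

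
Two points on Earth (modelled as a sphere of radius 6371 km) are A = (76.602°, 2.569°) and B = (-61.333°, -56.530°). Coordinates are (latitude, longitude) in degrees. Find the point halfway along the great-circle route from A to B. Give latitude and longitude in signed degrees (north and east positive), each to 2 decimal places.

8.60°, -38.16°

The central angle between A and B is δ = 2.4922 rad.
With f = 0.5, the slerp weights are sin((1−f)δ)/sin δ = 1.5673 and sin(fδ)/sin δ = 1.5673.
Weighted sum of the unit vectors: (1.5673)·(0.2315,0.0104,0.9728) + (1.5673)·(0.2646,-0.4002,-0.8774) = (0.7775, -0.6109, 0.1495).
Converting back: φ = atan2(z, √(x²+y²)) = 8.60°, λ = atan2(y, x) = -38.16°.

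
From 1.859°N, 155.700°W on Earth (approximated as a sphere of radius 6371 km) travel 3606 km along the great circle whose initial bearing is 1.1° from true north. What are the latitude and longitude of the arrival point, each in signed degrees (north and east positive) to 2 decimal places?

34.28°, -154.99°

Angular distance δ = d/R = 3606/6371 = 0.56600 rad; initial bearing θ = 0.0192 rad.
sin φ₂ = sin φ₁ cos δ + cos φ₁ sin δ cos θ = (0.0324)(0.8441) + (0.9995)(0.5363)(0.9998) = 0.5633, so φ₂ = 34.28°.
Δλ = atan2(sin θ sin δ cos φ₁, cos δ − sin φ₁ sin φ₂) = atan2(0.0103, 0.8258) = 0.714°.
λ₂ = -155.700° + 0.714° = -154.99°.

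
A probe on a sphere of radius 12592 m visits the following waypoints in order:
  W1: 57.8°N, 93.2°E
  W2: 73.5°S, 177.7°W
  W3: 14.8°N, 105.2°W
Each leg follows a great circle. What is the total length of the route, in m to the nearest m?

Leg W1→W2: central angle 2.5132 rad, distance 31646.1 m.
Leg W2→W3: central angle 1.7339 rad, distance 21832.9 m.
Total: 31646.1 + 21832.9 ≈ 53479 m.

53479 m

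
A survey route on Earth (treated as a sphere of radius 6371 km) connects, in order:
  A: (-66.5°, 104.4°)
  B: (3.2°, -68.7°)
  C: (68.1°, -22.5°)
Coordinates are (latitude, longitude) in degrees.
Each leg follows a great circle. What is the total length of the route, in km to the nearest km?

20958 km

Leg A→B: central angle 2.0336 rad, distance 12955.9 km.
Leg B→C: central angle 1.2561 rad, distance 8002.5 km.
Total: 12955.9 + 8002.5 ≈ 20958 km.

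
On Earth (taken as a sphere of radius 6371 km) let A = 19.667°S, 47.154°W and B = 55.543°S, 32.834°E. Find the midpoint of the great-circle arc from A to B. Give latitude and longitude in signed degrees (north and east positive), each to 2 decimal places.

The central angle between A and B is δ = 1.1916 rad.
With f = 0.5, the slerp weights are sin((1−f)δ)/sin δ = 0.6041 and sin(fδ)/sin δ = 0.6041.
Weighted sum of the unit vectors: (0.6041)·(0.6404,-0.6904,-0.3366) + (0.6041)·(0.4754,0.3068,-0.8246) = (0.6740, -0.2318, -0.7014).
Converting back: φ = atan2(z, √(x²+y²)) = -44.54°, λ = atan2(y, x) = -18.97°.

-44.54°, -18.97°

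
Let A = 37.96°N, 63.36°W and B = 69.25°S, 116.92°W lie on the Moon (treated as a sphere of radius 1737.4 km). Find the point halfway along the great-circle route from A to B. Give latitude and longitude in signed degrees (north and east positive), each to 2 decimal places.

-17.12°, -79.29°

The central angle between A and B is δ = 1.9925 rad.
With f = 0.5, the slerp weights are sin((1−f)δ)/sin δ = 0.9200 and sin(fδ)/sin δ = 0.9200.
Weighted sum of the unit vectors: (0.9200)·(0.3535,-0.7047,0.6151) + (0.9200)·(-0.1604,-0.3159,-0.9351) = (0.1777, -0.9390, -0.2944).
Converting back: φ = atan2(z, √(x²+y²)) = -17.12°, λ = atan2(y, x) = -79.29°.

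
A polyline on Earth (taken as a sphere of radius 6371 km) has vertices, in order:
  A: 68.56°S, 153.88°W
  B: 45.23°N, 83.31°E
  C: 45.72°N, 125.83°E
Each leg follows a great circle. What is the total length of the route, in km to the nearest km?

19195 km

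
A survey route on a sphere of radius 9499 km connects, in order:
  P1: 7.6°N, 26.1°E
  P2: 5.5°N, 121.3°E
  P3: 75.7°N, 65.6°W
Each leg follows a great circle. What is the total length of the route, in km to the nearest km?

Leg P1→P2: central angle 1.6476 rad, distance 15650.7 km.
Leg P2→P3: central angle 1.7226 rad, distance 16362.8 km.
Total: 15650.7 + 16362.8 ≈ 32014 km.

32014 km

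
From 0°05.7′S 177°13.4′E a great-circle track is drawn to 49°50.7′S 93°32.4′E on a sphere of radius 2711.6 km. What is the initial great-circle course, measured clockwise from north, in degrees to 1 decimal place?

220.0°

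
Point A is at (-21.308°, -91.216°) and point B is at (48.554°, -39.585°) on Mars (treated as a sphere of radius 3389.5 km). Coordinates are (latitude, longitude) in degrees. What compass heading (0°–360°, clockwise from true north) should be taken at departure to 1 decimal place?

Δλ = 51.631° = 0.9011 rad.
y = sin Δλ · cos φ₂ = (0.7840)(0.6619) = 0.5190
x = cos φ₁ sin φ₂ − sin φ₁ cos φ₂ cos Δλ = (0.9316)(0.7496) − (-0.3634)(0.6619)(0.6207) = 0.8476
θ = atan2(y, x) = 31.48°, so the bearing is 31.5°.

31.5°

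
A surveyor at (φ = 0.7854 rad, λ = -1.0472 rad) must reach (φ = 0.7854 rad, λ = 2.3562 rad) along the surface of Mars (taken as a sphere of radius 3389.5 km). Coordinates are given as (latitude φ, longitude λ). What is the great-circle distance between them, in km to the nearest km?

In radians: φ₁ = 0.7854, φ₂ = 0.7854, Δλ = -165.000° = -2.8798 rad.
Haversine: a = sin²(Δφ/2) + cos φ₁ cos φ₂ sin²(Δλ/2) = 0.0000 + (0.7071)(0.7071)(0.9830) = 0.49148.
Central angle c = 2·arcsin(√a) = 1.55375 rad.
Distance = R·c = 3389.5 × 1.5538 ≈ 5266 km.

5266 km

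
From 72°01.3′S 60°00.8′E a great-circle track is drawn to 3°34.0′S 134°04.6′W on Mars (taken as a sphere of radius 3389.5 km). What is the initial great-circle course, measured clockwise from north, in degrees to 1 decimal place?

165.5°

Δλ = 165.910° = 2.8957 rad.
y = sin Δλ · cos φ₂ = (0.2434)(0.9981) = 0.2430
x = cos φ₁ sin φ₂ − sin φ₁ cos φ₂ cos Δλ = (0.3087)(-0.0622) − (-0.9512)(0.9981)(-0.9699) = -0.9400
θ = atan2(y, x) = 165.51°, so the bearing is 165.5°.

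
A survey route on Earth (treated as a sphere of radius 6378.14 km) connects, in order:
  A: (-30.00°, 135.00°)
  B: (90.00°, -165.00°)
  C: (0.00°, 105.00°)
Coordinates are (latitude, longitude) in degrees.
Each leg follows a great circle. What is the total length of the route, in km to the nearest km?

23377 km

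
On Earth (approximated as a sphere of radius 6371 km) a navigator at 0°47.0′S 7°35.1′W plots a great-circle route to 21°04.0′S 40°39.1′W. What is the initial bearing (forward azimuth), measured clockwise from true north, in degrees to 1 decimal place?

235.6°

With φ₁ = -0.0137, φ₂ = -0.3677, Δλ = -0.5771 rad, the forward-azimuth formula gives
θ = atan2( sin Δλ cos φ₂ , cos φ₁ sin φ₂ − sin φ₁ cos φ₂ cos Δλ ) = atan2(-0.5091, -0.3487) = -124.41°.
Adding 360° brings this into [0°, 360°): 235.6°.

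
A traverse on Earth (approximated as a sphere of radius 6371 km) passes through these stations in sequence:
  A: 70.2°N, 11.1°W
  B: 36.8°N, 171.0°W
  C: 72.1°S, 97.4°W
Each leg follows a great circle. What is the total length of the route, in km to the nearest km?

Leg A→B: central angle 1.2568 rad, distance 8006.9 km.
Leg B→C: central angle 2.0950 rad, distance 13347.4 km.
Total: 8006.9 + 13347.4 ≈ 21354 km.

21354 km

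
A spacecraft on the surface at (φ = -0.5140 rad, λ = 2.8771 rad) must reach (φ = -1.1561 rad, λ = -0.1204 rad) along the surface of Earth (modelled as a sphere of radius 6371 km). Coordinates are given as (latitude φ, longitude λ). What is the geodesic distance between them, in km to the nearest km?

9352 km

Let φ₁ = -0.5140 rad, φ₂ = -1.1561 rad, and Δλ = -2.9975 rad.
Haversine: a = sin²(Δφ/2) + cos φ₁ cos φ₂ sin²(Δλ/2) = 0.0996 + (0.8708)(0.4029)(0.9948) = 0.44861.
Central angle c = 2·arcsin(√a) = 1.46784 rad.
Distance = R·c = 6371 × 1.4678 ≈ 9352 km.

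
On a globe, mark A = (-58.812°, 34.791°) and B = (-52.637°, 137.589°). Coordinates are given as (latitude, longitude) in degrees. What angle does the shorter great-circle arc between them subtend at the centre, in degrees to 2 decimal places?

Let φ₁ = -1.0265 rad, φ₂ = -0.9187 rad, and Δλ = 1.7942 rad.
Haversine: a = sin²(Δφ/2) + cos φ₁ cos φ₂ sin²(Δλ/2) = 0.0029 + (0.5178)(0.6069)(0.6108) = 0.19484.
Central angle c = 2·arcsin(√a) = 0.91433 rad.
So the angular separation is 52.39°.

52.39°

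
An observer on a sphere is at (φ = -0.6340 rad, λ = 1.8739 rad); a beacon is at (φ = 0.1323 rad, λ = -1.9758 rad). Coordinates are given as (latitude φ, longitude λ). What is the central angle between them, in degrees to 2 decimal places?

133.22°

With latitudes φ₁ = -36.326°, φ₂ = 7.580° and longitude difference Δλ = 139.428°:
cos c = sin φ₁ sin φ₂ + cos φ₁ cos φ₂ cos Δλ = (-0.5924)(0.1319) + (0.8057)(0.9913)(-0.7596) = -0.68477,
so c = arccos(-0.68477) = 2.32509 rad.
So the angular separation is 133.22°.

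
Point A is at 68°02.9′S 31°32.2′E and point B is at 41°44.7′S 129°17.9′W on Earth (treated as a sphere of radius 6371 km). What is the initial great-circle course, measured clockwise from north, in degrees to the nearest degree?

195°

With φ₁ = -1.1877, φ₂ = -0.7286, Δλ = -2.8071 rad, the forward-azimuth formula gives
θ = atan2( sin Δλ cos φ₂ , cos φ₁ sin φ₂ − sin φ₁ cos φ₂ cos Δλ ) = atan2(-0.2449, -0.9026) = -164.82°.
Adding 360° brings this into [0°, 360°): 195°.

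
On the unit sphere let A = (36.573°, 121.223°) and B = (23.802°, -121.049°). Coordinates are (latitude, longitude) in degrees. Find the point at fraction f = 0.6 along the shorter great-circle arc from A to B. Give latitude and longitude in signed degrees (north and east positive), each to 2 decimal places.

The central angle between A and B is δ = 1.6724 rad.
With f = 0.6, the slerp weights are sin((1−f)δ)/sin δ = 0.6234 and sin(fδ)/sin δ = 0.8477.
Weighted sum of the unit vectors: (0.6234)·(-0.4163,0.6868,0.5958) + (0.8477)·(-0.4719,-0.7839,0.4036) = (-0.6595, -0.2363, 0.7135).
Converting back: φ = atan2(z, √(x²+y²)) = 45.52°, λ = atan2(y, x) = -160.28°.

45.52°, -160.28°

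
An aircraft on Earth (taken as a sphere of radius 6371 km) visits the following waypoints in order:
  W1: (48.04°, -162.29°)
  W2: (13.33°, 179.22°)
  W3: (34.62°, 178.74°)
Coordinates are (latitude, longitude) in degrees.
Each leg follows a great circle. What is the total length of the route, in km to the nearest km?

Leg W1→W2: central angle 0.6625 rad, distance 4220.8 km.
Leg W2→W3: central angle 0.3717 rad, distance 2367.8 km.
Total: 4220.8 + 2367.8 ≈ 6589 km.

6589 km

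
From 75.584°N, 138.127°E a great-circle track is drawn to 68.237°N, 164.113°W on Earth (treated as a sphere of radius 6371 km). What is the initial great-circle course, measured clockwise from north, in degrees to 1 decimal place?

82.8°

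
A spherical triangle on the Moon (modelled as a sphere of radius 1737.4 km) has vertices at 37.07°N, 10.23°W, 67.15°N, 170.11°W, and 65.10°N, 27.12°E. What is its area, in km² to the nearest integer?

683681 km²

Side lengths (central angles): a = 0.8234, b = 0.6201, c = 1.3031 rad; semiperimeter s = 1.3733.
By l'Huilier's theorem, tan(E/4) = √[tan(s/2) tan((s−a)/2) tan((s−b)/2) tan((s−c)/2)], giving spherical excess E = 0.2265 rad.
Area = E·R² = 0.2265 × (1737.4)² ≈ 683681 km².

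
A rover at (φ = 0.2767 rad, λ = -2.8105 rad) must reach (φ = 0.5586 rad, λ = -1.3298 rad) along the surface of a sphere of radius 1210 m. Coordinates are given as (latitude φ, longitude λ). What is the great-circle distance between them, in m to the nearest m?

1635 m

Let φ₁ = 0.2767 rad, φ₂ = 0.5586 rad, and Δλ = 1.4807 rad.
cos c = sin φ₁ sin φ₂ + cos φ₁ cos φ₂ cos Δλ = (0.2732)(0.5300) + (0.9620)(0.8480)(0.0900) = 0.21818,
so c = arccos(0.21818) = 1.35084 rad.
Distance = R·c = 1210 × 1.3508 ≈ 1635 m.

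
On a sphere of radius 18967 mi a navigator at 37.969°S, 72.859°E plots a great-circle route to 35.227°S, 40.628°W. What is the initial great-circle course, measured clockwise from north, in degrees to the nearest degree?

229°

With φ₁ = -0.6627, φ₂ = -0.6148, Δλ = -1.9807 rad, the forward-azimuth formula gives
θ = atan2( sin Δλ cos φ₂ , cos φ₁ sin φ₂ − sin φ₁ cos φ₂ cos Δλ ) = atan2(-0.7492, -0.6550) = -131.16°.
Adding 360° brings this into [0°, 360°): 229°.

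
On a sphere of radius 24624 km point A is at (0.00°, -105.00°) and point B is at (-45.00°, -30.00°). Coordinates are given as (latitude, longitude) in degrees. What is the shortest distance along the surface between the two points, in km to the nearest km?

34147 km

In radians: φ₁ = 0.0000, φ₂ = -0.7854, Δλ = 75.000° = 1.3090 rad.
Haversine: a = sin²(Δφ/2) + cos φ₁ cos φ₂ sin²(Δλ/2) = 0.1464 + (1.0000)(0.7071)(0.3706) = 0.40849.
Central angle c = 2·arcsin(√a) = 1.38675 rad.
Distance = R·c = 24624 × 1.3867 ≈ 34147 km.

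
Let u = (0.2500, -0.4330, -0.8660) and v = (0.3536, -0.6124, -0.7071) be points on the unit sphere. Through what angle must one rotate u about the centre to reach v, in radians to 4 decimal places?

u·v = 0.9659; |u| = 1.0000, |v| = 1.0000.
cos θ = (u·v)/(|u||v|) = 0.9659, so θ = 0.2618 rad.

0.2618 rad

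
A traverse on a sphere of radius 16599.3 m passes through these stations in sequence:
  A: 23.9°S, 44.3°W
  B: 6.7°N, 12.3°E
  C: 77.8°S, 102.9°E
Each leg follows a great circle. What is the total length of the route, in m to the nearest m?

46286 m

Leg A→B: central angle 1.1011 rad, distance 18278.3 m.
Leg B→C: central angle 1.6873 rad, distance 28007.9 m.
Total: 18278.3 + 28007.9 ≈ 46286 m.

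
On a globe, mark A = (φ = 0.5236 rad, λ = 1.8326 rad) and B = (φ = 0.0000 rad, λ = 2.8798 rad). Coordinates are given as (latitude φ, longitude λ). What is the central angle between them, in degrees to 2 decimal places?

64.34°

Let φ₁ = 0.5236 rad, φ₂ = 0.0000 rad, and Δλ = 1.0472 rad.
cos c = sin φ₁ sin φ₂ + cos φ₁ cos φ₂ cos Δλ = (0.5000)(0.0000) + (0.8660)(1.0000)(0.5000) = 0.43301,
so c = arccos(0.43301) = 1.12297 rad.
So the angular separation is 64.34°.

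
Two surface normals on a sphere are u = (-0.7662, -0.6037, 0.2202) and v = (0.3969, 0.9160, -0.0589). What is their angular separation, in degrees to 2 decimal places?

150.46°

u·v = -0.8701; |u| = 1.0000, |v| = 1.0000.
cos θ = (u·v)/(|u||v|) = -0.8700, so θ = 150.46°.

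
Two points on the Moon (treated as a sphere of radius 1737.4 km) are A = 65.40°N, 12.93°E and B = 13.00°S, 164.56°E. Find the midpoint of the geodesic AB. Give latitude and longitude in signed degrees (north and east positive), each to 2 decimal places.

46.94°, 146.54°

The central angle between A and B is δ = 2.1669 rad.
With f = 0.5, the slerp weights are sin((1−f)δ)/sin δ = 1.0677 and sin(fδ)/sin δ = 1.0677.
Weighted sum of the unit vectors: (1.0677)·(0.4057,0.0931,0.9092) + (1.0677)·(-0.9392,0.2594,-0.2250) = (-0.5696, 0.3764, 0.7306).
Converting back: φ = atan2(z, √(x²+y²)) = 46.94°, λ = atan2(y, x) = 146.54°.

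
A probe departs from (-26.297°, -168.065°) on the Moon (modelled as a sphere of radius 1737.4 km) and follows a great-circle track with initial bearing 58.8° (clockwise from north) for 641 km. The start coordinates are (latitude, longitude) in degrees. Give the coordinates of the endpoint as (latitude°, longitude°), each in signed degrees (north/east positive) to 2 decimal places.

Angular distance δ = d/R = 641/1737.4 = 0.36894 rad; initial bearing θ = 1.0263 rad.
sin φ₂ = sin φ₁ cos δ + cos φ₁ sin δ cos θ = (-0.4430)(0.9327) + (0.8965)(0.3606)(0.5180) = -0.2457, so φ₂ = -14.23°.
Δλ = atan2(sin θ sin δ cos φ₁, cos δ − sin φ₁ sin φ₂) = atan2(0.2765, 0.8238) = 18.556°.
λ₂ = -168.065° + 18.556° = -149.51°.

-14.23°, -149.51°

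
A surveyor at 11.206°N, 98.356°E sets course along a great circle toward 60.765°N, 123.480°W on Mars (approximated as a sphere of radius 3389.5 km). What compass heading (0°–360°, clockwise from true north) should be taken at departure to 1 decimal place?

With φ₁ = 0.1956, φ₂ = 1.0605, Δλ = 2.4114 rad, the forward-azimuth formula gives
θ = atan2( sin Δλ cos φ₂ , cos φ₁ sin φ₂ − sin φ₁ cos φ₂ cos Δλ ) = atan2(0.3258, 0.9267) = 19.37°.
So the initial bearing is 19.4°.

19.4°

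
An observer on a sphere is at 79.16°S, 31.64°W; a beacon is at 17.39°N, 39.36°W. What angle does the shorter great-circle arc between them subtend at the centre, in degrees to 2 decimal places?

96.64°

With latitudes φ₁ = -79.160°, φ₂ = 17.390° and longitude difference Δλ = -7.720°:
Haversine: a = sin²(Δφ/2) + cos φ₁ cos φ₂ sin²(Δλ/2) = 0.5570 + (0.1881)(0.9543)(0.0045) = 0.55785.
Central angle c = 2·arcsin(√a) = 1.68675 rad.
So the angular separation is 96.64°.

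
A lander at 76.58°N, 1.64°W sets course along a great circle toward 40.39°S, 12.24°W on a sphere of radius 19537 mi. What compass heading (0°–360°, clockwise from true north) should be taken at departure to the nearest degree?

189°

With φ₁ = 1.3366, φ₂ = -0.7049, Δλ = -0.1850 rad, the forward-azimuth formula gives
θ = atan2( sin Δλ cos φ₂ , cos φ₁ sin φ₂ − sin φ₁ cos φ₂ cos Δλ ) = atan2(-0.1401, -0.8786) = -170.94°.
Adding 360° brings this into [0°, 360°): 189°.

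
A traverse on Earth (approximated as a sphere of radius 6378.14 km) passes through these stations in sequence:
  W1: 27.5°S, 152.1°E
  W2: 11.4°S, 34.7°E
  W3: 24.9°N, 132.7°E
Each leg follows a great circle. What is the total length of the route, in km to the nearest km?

Leg W1→W2: central angle 1.8848 rad, distance 12021.6 km.
Leg W2→W3: central angle 1.7793 rad, distance 11348.4 km.
Total: 12021.6 + 11348.4 ≈ 23370 km.

23370 km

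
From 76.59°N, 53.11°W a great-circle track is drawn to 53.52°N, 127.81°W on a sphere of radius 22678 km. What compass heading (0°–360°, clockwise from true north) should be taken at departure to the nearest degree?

With φ₁ = 1.3367, φ₂ = 0.9341, Δλ = -1.3038 rad, the forward-azimuth formula gives
θ = atan2( sin Δλ cos φ₂ , cos φ₁ sin φ₂ − sin φ₁ cos φ₂ cos Δλ ) = atan2(-0.5735, 0.0339) = -86.62°.
Adding 360° brings this into [0°, 360°): 273°.

273°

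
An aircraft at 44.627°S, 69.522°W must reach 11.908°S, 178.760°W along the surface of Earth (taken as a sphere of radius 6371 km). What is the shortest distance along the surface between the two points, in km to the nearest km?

With latitudes φ₁ = -44.627°, φ₂ = -11.908° and longitude difference Δλ = -109.238°:
cos c = sin φ₁ sin φ₂ + cos φ₁ cos φ₂ cos Δλ = (-0.7025)(-0.2063) + (0.7117)(0.9785)(-0.3295) = -0.08450,
so c = arccos(-0.08450) = 1.65540 rad.
Distance = R·c = 6371 × 1.6554 ≈ 10547 km.

10547 km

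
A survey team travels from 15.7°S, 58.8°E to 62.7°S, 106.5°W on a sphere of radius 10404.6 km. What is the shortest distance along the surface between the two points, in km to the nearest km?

18297 km

Let φ₁ = -0.2740 rad, φ₂ = -1.0943 rad, and Δλ = -2.8850 rad.
cos c = sin φ₁ sin φ₂ + cos φ₁ cos φ₂ cos Δλ = (-0.2706)(-0.8886) + (0.9627)(0.4586)(-0.9673) = -0.18663,
so c = arccos(-0.18663) = 1.75852 rad.
Distance = R·c = 10404.6 × 1.7585 ≈ 18297 km.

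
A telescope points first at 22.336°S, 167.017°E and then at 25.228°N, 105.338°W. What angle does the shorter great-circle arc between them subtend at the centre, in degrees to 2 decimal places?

97.33°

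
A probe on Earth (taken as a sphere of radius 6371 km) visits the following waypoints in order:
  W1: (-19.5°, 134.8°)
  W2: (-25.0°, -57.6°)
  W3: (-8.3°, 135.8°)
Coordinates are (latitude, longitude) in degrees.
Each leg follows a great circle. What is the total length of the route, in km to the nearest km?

30926 km

Leg W1→W2: central angle 2.3369 rad, distance 14888.3 km.
Leg W2→W3: central angle 2.5173 rad, distance 16037.9 km.
Total: 14888.3 + 16037.9 ≈ 30926 km.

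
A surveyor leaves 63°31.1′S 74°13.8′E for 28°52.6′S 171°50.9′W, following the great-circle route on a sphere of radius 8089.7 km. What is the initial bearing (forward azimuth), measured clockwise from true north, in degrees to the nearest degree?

124°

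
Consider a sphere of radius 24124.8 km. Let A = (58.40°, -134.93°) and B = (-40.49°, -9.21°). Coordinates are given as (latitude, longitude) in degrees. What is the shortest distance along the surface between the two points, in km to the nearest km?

Let φ₁ = 1.0193 rad, φ₂ = -0.7067 rad, and Δλ = 2.1942 rad.
Haversine: a = sin²(Δφ/2) + cos φ₁ cos φ₂ sin²(Δλ/2) = 0.5773 + (0.5240)(0.7605)(0.7919) = 0.89285.
Central angle c = 2·arcsin(√a) = 2.47461 rad.
Distance = R·c = 24124.8 × 2.4746 ≈ 59700 km.

59700 km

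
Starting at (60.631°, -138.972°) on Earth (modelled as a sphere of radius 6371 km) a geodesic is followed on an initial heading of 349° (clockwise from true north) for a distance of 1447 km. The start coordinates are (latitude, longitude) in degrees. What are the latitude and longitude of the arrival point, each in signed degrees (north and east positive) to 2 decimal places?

73.24°, -147.54°

Angular distance δ = d/R = 1447/6371 = 0.22712 rad; initial bearing θ = 6.0912 rad.
sin φ₂ = sin φ₁ cos δ + cos φ₁ sin δ cos θ = (0.8715)(0.9743) + (0.4904)(0.2252)(0.9816) = 0.9575, so φ₂ = 73.24°.
Δλ = atan2(sin θ sin δ cos φ₁, cos δ − sin φ₁ sin φ₂) = atan2(-0.0211, 0.1399) = -8.567°.
λ₂ = -138.972° − 8.567° = -147.54°.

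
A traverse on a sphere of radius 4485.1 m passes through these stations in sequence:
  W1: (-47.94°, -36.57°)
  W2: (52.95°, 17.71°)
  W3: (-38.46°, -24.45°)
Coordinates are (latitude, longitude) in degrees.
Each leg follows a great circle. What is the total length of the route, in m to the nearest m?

16387 m

Leg W1→W2: central angle 1.9357 rad, distance 8682.0 m.
Leg W2→W3: central angle 1.7180 rad, distance 7705.4 m.
Total: 8682.0 + 7705.4 ≈ 16387 m.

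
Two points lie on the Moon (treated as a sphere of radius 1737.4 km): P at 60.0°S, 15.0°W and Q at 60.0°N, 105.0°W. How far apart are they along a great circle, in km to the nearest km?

Let φ₁ = -1.0472 rad, φ₂ = 1.0472 rad, and Δλ = -1.5708 rad.
cos c = sin φ₁ sin φ₂ + cos φ₁ cos φ₂ cos Δλ = (-0.8660)(0.8660) + (0.5000)(0.5000)(-0.0000) = -0.75000,
so c = arccos(-0.75000) = 2.41886 rad.
Distance = R·c = 1737.4 × 2.4189 ≈ 4203 km.

4203 km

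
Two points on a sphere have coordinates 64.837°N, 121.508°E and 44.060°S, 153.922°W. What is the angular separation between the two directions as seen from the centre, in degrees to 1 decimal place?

With latitudes φ₁ = 64.837°, φ₂ = -44.060° and longitude difference Δλ = 84.570°:
Haversine: a = sin²(Δφ/2) + cos φ₁ cos φ₂ sin²(Δλ/2) = 0.6619 + (0.4252)(0.7186)(0.4527) = 0.80025.
Central angle c = 2·arcsin(√a) = 2.21493 rad.
So the angular separation is 126.9°.

126.9°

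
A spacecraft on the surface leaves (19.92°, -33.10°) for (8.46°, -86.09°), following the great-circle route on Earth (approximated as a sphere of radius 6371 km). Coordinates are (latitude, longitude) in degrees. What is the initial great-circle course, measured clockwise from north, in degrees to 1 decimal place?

Δλ = -52.990° = -0.9248 rad.
y = sin Δλ · cos φ₂ = (-0.7985)(0.9891) = -0.7898
x = cos φ₁ sin φ₂ − sin φ₁ cos φ₂ cos Δλ = (0.9402)(0.1471) − (0.3407)(0.9891)(0.6020) = -0.0645
θ = atan2(y, x) = -94.67°; adding 360° gives 265.3°.

265.3°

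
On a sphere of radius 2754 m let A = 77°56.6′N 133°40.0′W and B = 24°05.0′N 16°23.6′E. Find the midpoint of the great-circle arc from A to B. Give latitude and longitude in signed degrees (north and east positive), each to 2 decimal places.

Central angle δ = 1.3348 rad. Interpolating on the sphere with fraction f = 0.5:
P = [sin((1−f)δ)·A + sin(fδ)·B] / sin δ = 0.6366·A + 0.6366·B in Cartesian coordinates,
giving P = (0.4657, 0.0678, 0.8823), i.e. latitude 61.92°, longitude 8.29°.

61.92°, 8.29°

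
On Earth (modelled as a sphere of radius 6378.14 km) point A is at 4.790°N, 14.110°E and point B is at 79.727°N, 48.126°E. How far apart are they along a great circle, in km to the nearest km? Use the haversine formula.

Let φ₁ = 0.0836 rad, φ₂ = 1.3915 rad, and Δλ = 0.5937 rad.
Haversine: a = sin²(Δφ/2) + cos φ₁ cos φ₂ sin²(Δλ/2) = 0.3701 + (0.9965)(0.1783)(0.0856) = 0.38526.
Central angle c = 2·arcsin(√a) = 1.33926 rad.
Distance = R·c = 6378.14 × 1.3393 ≈ 8542 km.

8542 km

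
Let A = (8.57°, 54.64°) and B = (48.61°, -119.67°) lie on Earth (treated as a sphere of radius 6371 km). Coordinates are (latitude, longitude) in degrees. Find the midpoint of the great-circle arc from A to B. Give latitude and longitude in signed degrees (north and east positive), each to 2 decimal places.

Central angle δ = 2.1398 rad. Interpolating on the sphere with fraction f = 0.5:
P = [sin((1−f)δ)·A + sin(fδ)·B] / sin δ = 1.0412·A + 1.0412·B in Cartesian coordinates,
giving P = (0.2551, 0.2415, 0.9363), i.e. latitude 69.44°, longitude 43.43°.

69.44°, 43.43°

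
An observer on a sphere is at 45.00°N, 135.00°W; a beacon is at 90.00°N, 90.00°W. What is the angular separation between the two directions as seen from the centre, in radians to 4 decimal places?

In radians: φ₁ = 0.7854, φ₂ = 1.5708, Δλ = 45.000° = 0.7854 rad.
Haversine: a = sin²(Δφ/2) + cos φ₁ cos φ₂ sin²(Δλ/2) = 0.1464 + (0.7071)(0.0000)(0.1464) = 0.14645.
Central angle c = 2·arcsin(√a) = 0.78540 rad.
So the angular separation is 0.7854 rad.

0.7854 rad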